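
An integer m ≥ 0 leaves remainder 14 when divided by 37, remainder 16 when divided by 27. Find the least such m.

From m ≡ 14 (mod 37) write m = 14 + 37t. Substituting into m ≡ 16 (mod 27) gives 37t ≡ 2 (mod 27), and since 10⁻¹ ≡ 19 (mod 27), t ≡ 11. Hence m ≡ 14 + 37·11 = 421 (mod 999).

421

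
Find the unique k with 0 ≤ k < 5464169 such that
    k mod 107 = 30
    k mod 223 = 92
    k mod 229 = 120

The moduli are pairwise coprime; N = 107·223·229 = 5464169.
N/107 = 51067; 51067 ≡ 28 (mod 107); 28·65 ≡ 1, so inverse 65.
N/223 = 24503; 24503 ≡ 196 (mod 223); 196·33 ≡ 1, so inverse 33.
N/229 = 23861; 23861 ≡ 45 (mod 229); 45·56 ≡ 1, so inverse 56.
k ≡ 30·51067·65 + 92·24503·33 + 120·23861·56 = 334317678.
334317678 mod 5464169 = 1003369.

1003369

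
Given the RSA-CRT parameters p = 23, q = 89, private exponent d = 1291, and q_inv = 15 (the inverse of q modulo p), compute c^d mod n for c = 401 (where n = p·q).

1730

d_p = d mod (p−1) = 1291 mod 22 = 15; d_q = d mod (q−1) = 59.
m₁ = c^(d_p) mod p: c ≡ 10 (mod 23), and 10^15 mod 23 = 5.
m₂ = c^(d_q) mod q: c ≡ 45 (mod 89), and 45^59 mod 89 = 39.
h = q_inv·(m₁ − m₂) mod p = 15·(5 − 39) mod 23 = 19.
m = m₂ + h·q = 39 + 19·89 = 1730.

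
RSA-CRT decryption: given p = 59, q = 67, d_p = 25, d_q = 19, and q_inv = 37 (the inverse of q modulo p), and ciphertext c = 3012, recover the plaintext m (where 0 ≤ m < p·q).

464

m₁ = c^(d_p) mod p: c ≡ 3 (mod 59), and 3^25 mod 59 = 51.
m₂ = c^(d_q) mod q: c ≡ 64 (mod 67), and 64^19 mod 67 = 62.
h = q_inv·(m₁ − m₂) mod p = 37·(51 − 62) mod 59 = 6.
m = m₂ + h·q = 62 + 6·67 = 464.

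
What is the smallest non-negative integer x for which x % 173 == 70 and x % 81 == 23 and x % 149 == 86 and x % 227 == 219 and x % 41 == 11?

9338792477

Combine the congruences pairwise.
From x ≡ 70 (mod 173) write x = 70 + 173t. Substituting into x ≡ 23 (mod 81) gives 173t ≡ 34 (mod 81), and since 11⁻¹ ≡ 59 (mod 81), t ≡ 62. Hence x ≡ 70 + 173·62 = 10796 (mod 14013).
From x ≡ 10796 (mod 14013) write x = 10796 + 14013t. Substituting into x ≡ 86 (mod 149) gives 14013t ≡ 18 (mod 149), and since 7⁻¹ ≡ 64 (mod 149), t ≡ 109. Hence x ≡ 10796 + 14013·109 = 1538213 (mod 2087937).
From x ≡ 1538213 (mod 2087937) write x = 1538213 + 2087937t. Substituting into x ≡ 219 (mod 227) gives 2087937t ≡ 158 (mod 227), and since 218⁻¹ ≡ 126 (mod 227), t ≡ 159. Hence x ≡ 1538213 + 2087937·159 = 333520196 (mod 473961699).
From x ≡ 333520196 (mod 473961699) write x = 333520196 + 473961699t. Substituting into x ≡ 11 (mod 41) gives 473961699t ≡ 14 (mod 41), and since 18⁻¹ ≡ 16 (mod 41), t ≡ 19. Hence x ≡ 333520196 + 473961699·19 = 9338792477 (mod 19432429659).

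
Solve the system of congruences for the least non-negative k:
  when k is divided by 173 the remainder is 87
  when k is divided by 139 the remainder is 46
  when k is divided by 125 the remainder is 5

1460380

From k ≡ 87 (mod 173) write k = 87 + 173t. Substituting into k ≡ 46 (mod 139) gives 173t ≡ 98 (mod 139), and since 34⁻¹ ≡ 45 (mod 139), t ≡ 101. Hence k ≡ 87 + 173·101 = 17560 (mod 24047).
From k ≡ 17560 (mod 24047) write k = 17560 + 24047t. Substituting into k ≡ 5 (mod 125) gives 24047t ≡ 70 (mod 125), and since 47⁻¹ ≡ 8 (mod 125), t ≡ 60. Hence k ≡ 17560 + 24047·60 = 1460380 (mod 3005875).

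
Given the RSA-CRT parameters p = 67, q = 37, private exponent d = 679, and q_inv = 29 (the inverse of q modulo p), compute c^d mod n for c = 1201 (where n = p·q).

1556

d_p = d mod (p−1) = 679 mod 66 = 19; d_q = d mod (q−1) = 31.
m₁ = c^(d_p) mod p: c ≡ 62 (mod 67), and 62^19 mod 67 = 15.
m₂ = c^(d_q) mod q: c ≡ 17 (mod 37), and 17^31 mod 37 = 2.
h = q_inv·(m₁ − m₂) mod p = 29·(15 − 2) mod 67 = 42.
m = m₂ + h·q = 2 + 42·37 = 1556.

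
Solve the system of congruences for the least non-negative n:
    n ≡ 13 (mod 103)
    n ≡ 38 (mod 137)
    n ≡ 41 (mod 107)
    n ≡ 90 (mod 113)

The moduli are pairwise coprime; M = 103·137·107·113 = 170616101.
M/103 = 1656467; 1656467 ≡ 21 (mod 103); 21·54 ≡ 1, so inverse 54.
M/137 = 1245373; 1245373 ≡ 43 (mod 137); 43·51 ≡ 1, so inverse 51.
M/107 = 1594543; 1594543 ≡ 29 (mod 107); 29·48 ≡ 1, so inverse 48.
M/113 = 1509877; 1509877 ≡ 84 (mod 113); 84·74 ≡ 1, so inverse 74.
n ≡ 13·1656467·54 + 38·1245373·51 + 41·1594543·48 + 90·1509877·74 = 16770214152.
16770214152 mod 170616101 = 49836254.

49836254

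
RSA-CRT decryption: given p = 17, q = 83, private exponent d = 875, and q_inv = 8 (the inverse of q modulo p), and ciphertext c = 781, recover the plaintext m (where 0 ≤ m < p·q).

d_p = d mod (p−1) = 875 mod 16 = 11; d_q = d mod (q−1) = 55.
m₁ = c^(d_p) mod p: c ≡ 16 (mod 17), and 16^11 mod 17 = 16.
m₂ = c^(d_q) mod q: c ≡ 34 (mod 83), and 34^55 mod 83 = 60.
h = q_inv·(m₁ − m₂) mod p = 8·(16 − 60) mod 17 = 5.
m = m₂ + h·q = 60 + 5·83 = 475.

475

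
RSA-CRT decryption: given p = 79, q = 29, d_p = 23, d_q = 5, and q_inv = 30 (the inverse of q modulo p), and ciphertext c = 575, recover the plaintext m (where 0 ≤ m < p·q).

65

m₁ = c^(d_p) mod p: c ≡ 22 (mod 79), and 22^23 mod 79 = 65.
m₂ = c^(d_q) mod q: c ≡ 24 (mod 29), and 24^5 mod 29 = 7.
h = q_inv·(m₁ − m₂) mod p = 30·(65 − 7) mod 79 = 2.
m = m₂ + h·q = 7 + 2·29 = 65.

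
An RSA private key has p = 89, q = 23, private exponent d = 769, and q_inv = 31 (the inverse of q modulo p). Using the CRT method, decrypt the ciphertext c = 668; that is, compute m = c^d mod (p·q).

714

d_p = d mod (p−1) = 769 mod 88 = 65; d_q = d mod (q−1) = 21.
m₁ = c^(d_p) mod p: c ≡ 45 (mod 89), and 45^65 mod 89 = 2.
m₂ = c^(d_q) mod q: c ≡ 1 (mod 23), and 1^21 mod 23 = 1.
h = q_inv·(m₁ − m₂) mod p = 31·(2 − 1) mod 89 = 31.
m = m₂ + h·q = 1 + 31·23 = 714.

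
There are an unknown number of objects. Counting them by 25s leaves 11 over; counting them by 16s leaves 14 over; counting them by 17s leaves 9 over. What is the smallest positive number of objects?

3086

From N ≡ 11 (mod 25) write N = 11 + 25t. Substituting into N ≡ 14 (mod 16) gives 25t ≡ 3 (mod 16), and since 9⁻¹ ≡ 9 (mod 16), t ≡ 11. Hence N ≡ 11 + 25·11 = 286 (mod 400).
From N ≡ 286 (mod 400) write N = 286 + 400t. Substituting into N ≡ 9 (mod 17) gives 400t ≡ 12 (mod 17), and since 9⁻¹ ≡ 2 (mod 17), t ≡ 7. Hence N ≡ 286 + 400·7 = 3086 (mod 6800).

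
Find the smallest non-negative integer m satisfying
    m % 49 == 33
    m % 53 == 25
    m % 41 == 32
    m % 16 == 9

Combine the congruences pairwise.
From m ≡ 33 (mod 49) write m = 33 + 49t. Substituting into m ≡ 25 (mod 53) gives 49t ≡ 45 (mod 53), and since 49⁻¹ ≡ 13 (mod 53), t ≡ 2. Hence m ≡ 33 + 49·2 = 131 (mod 2597).
From m ≡ 131 (mod 2597) write m = 131 + 2597t. Substituting into m ≡ 32 (mod 41) gives 2597t ≡ 24 (mod 41), and since 14⁻¹ ≡ 3 (mod 41), t ≡ 31. Hence m ≡ 131 + 2597·31 = 80638 (mod 106477).
From m ≡ 80638 (mod 106477) write m = 80638 + 106477t. Substituting into m ≡ 9 (mod 16) gives 106477t ≡ 11 (mod 16), and since 13⁻¹ ≡ 5 (mod 16), t ≡ 7. Hence m ≡ 80638 + 106477·7 = 825977 (mod 1703632).

825977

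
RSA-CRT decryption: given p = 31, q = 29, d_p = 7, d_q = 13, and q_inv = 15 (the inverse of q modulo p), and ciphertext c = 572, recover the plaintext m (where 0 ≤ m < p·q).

794

m₁ = c^(d_p) mod p: c ≡ 14 (mod 31), and 14^7 mod 31 = 19.
m₂ = c^(d_q) mod q: c ≡ 21 (mod 29), and 21^13 mod 29 = 11.
h = q_inv·(m₁ − m₂) mod p = 15·(19 − 11) mod 31 = 27.
m = m₂ + h·q = 11 + 27·29 = 794.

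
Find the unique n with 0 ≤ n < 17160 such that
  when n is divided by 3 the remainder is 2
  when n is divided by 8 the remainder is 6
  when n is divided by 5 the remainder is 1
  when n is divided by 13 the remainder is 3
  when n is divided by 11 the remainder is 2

From n ≡ 2 (mod 3) write n = 2 + 3t. Substituting into n ≡ 6 (mod 8) gives 3t ≡ 4 (mod 8), and since 3⁻¹ ≡ 3 (mod 8), t ≡ 4. Hence n ≡ 2 + 3·4 = 14 (mod 24).
From n ≡ 14 (mod 24) write n = 14 + 24t. Substituting into n ≡ 1 (mod 5) gives 24t ≡ 2 (mod 5), and since 4⁻¹ ≡ 4 (mod 5), t ≡ 3. Hence n ≡ 14 + 24·3 = 86 (mod 120).
From n ≡ 86 (mod 120) write n = 86 + 120t. Substituting into n ≡ 3 (mod 13) gives 120t ≡ 8 (mod 13), and since 3⁻¹ ≡ 9 (mod 13), t ≡ 7. Hence n ≡ 86 + 120·7 = 926 (mod 1560).
From n ≡ 926 (mod 1560) write n = 926 + 1560t. Substituting into n ≡ 2 (mod 11) gives 1560t ≡ 0 (mod 11), and since 9⁻¹ ≡ 5 (mod 11), t ≡ 0. Hence n ≡ 926 + 1560·0 = 926 (mod 17160).

926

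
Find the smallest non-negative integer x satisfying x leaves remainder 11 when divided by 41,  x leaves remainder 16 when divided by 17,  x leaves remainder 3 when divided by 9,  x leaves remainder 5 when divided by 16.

79797

Combine the congruences pairwise.
From x ≡ 11 (mod 41) write x = 11 + 41t. Substituting into x ≡ 16 (mod 17) gives 41t ≡ 5 (mod 17), and since 7⁻¹ ≡ 5 (mod 17), t ≡ 8. Hence x ≡ 11 + 41·8 = 339 (mod 697).
From x ≡ 339 (mod 697) write x = 339 + 697t. Substituting into x ≡ 3 (mod 9) gives 697t ≡ 6 (mod 9), and since 4⁻¹ ≡ 7 (mod 9), t ≡ 6. Hence x ≡ 339 + 697·6 = 4521 (mod 6273).
From x ≡ 4521 (mod 6273) write x = 4521 + 6273t. Substituting into x ≡ 5 (mod 16) gives 6273t ≡ 12 (mod 16), and since 1⁻¹ ≡ 1 (mod 16), t ≡ 12. Hence x ≡ 4521 + 6273·12 = 79797 (mod 100368).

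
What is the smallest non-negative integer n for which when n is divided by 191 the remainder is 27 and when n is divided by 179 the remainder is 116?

From n ≡ 27 (mod 191) write n = 27 + 191t. Substituting into n ≡ 116 (mod 179) gives 191t ≡ 89 (mod 179), and since 12⁻¹ ≡ 15 (mod 179), t ≡ 82. Hence n ≡ 27 + 191·82 = 15689 (mod 34189).

15689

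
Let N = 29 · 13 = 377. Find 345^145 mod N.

Mod 29: 345 ≡ 26; by Fermat, exponent reduces to 145 mod 28 = 5; 26^5 ≡ 18 (mod 29).
Mod 13: 345 ≡ 7; by Fermat, exponent reduces to 145 mod 12 = 1; 7^1 ≡ 7 (mod 13).
Combine by CRT: x ≡ 18 (mod 29), x ≡ 7 (mod 13) ⇒ x ≡ 163 (mod 377).

163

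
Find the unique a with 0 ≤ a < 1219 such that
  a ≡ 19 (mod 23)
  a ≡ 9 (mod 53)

From a ≡ 19 (mod 23) write a = 19 + 23t. Substituting into a ≡ 9 (mod 53) gives 23t ≡ 43 (mod 53), and since 23⁻¹ ≡ 30 (mod 53), t ≡ 18. Hence a ≡ 19 + 23·18 = 433 (mod 1219).

433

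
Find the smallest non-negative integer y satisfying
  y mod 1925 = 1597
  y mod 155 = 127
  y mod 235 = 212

1922747

Combine the congruences pairwise.
gcd(1925, 155) = 5 and 5 | (127 − 1597), so the pair is consistent; merging gives y ≡ 13147 (mod 59675), where 59675 = lcm(1925, 155).
gcd(59675, 235) = 5 and 5 | (212 − 13147), so the pair is consistent; merging gives y ≡ 1922747 (mod 2804725), where 2804725 = lcm(59675, 235).
The solution is unique modulo lcm(1925, 155, 235) = 2804725.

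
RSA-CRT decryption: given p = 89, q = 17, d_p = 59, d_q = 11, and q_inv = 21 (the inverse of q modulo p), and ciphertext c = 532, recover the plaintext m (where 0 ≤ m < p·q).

m₁ = c^(d_p) mod p: c ≡ 87 (mod 89), and 87^59 mod 89 = 73.
m₂ = c^(d_q) mod q: c ≡ 5 (mod 17), and 5^11 mod 17 = 11.
h = q_inv·(m₁ − m₂) mod p = 21·(73 − 11) mod 89 = 56.
m = m₂ + h·q = 11 + 56·17 = 963.

963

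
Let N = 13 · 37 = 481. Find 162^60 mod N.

1

Mod 13: 162 ≡ 6; since 12 | 60, by Fermat 6^60 ≡ 1 (mod 13).
Mod 37: 162 ≡ 14; by Fermat, exponent reduces to 60 mod 36 = 24; 14^24 ≡ 1 (mod 37).
Combine by CRT: x ≡ 1 (mod 13), x ≡ 1 (mod 37) ⇒ x ≡ 1 (mod 481).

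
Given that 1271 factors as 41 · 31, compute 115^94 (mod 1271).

578

Mod 41: 115 ≡ 33; by Fermat, exponent reduces to 94 mod 40 = 14; 33^14 ≡ 4 (mod 41).
Mod 31: 115 ≡ 22; by Fermat, exponent reduces to 94 mod 30 = 4; 22^4 ≡ 20 (mod 31).
Combine by CRT: x ≡ 4 (mod 41), x ≡ 20 (mod 31) ⇒ x ≡ 578 (mod 1271).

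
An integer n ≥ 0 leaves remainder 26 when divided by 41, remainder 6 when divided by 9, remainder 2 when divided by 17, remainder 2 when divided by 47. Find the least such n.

Combine the congruences pairwise.
From n ≡ 26 (mod 41) write n = 26 + 41t. Substituting into n ≡ 6 (mod 9) gives 41t ≡ 7 (mod 9), and since 5⁻¹ ≡ 2 (mod 9), t ≡ 5. Hence n ≡ 26 + 41·5 = 231 (mod 369).
From n ≡ 231 (mod 369) write n = 231 + 369t. Substituting into n ≡ 2 (mod 17) gives 369t ≡ 9 (mod 17), and since 12⁻¹ ≡ 10 (mod 17), t ≡ 5. Hence n ≡ 231 + 369·5 = 2076 (mod 6273).
From n ≡ 2076 (mod 6273) write n = 2076 + 6273t. Substituting into n ≡ 2 (mod 47) gives 6273t ≡ 41 (mod 47), and since 22⁻¹ ≡ 15 (mod 47), t ≡ 4. Hence n ≡ 2076 + 6273·4 = 27168 (mod 294831).

27168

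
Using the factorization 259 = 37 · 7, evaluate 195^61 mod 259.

Mod 37: 195 ≡ 10; by Fermat, exponent reduces to 61 mod 36 = 25; 10^25 ≡ 10 (mod 37).
Mod 7: 195 ≡ 6; by Fermat, exponent reduces to 61 mod 6 = 1; 6^1 ≡ 6 (mod 7).
Combine by CRT: x ≡ 10 (mod 37), x ≡ 6 (mod 7) ⇒ x ≡ 195 (mod 259).

195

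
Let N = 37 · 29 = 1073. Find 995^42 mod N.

581

Mod 37: 995 ≡ 33; by Fermat, exponent reduces to 42 mod 36 = 6; 33^6 ≡ 26 (mod 37).
Mod 29: 995 ≡ 9; by Fermat, exponent reduces to 42 mod 28 = 14; 9^14 ≡ 1 (mod 29).
Combine by CRT: x ≡ 26 (mod 37), x ≡ 1 (mod 29) ⇒ x ≡ 581 (mod 1073).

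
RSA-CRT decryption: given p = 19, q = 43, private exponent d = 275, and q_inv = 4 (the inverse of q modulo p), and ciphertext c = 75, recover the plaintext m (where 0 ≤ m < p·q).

d_p = d mod (p−1) = 275 mod 18 = 5; d_q = d mod (q−1) = 23.
m₁ = c^(d_p) mod p: c ≡ 18 (mod 19), and 18^5 mod 19 = 18.
m₂ = c^(d_q) mod q: c ≡ 32 (mod 43), and 32^23 mod 43 = 8.
h = q_inv·(m₁ − m₂) mod p = 4·(18 − 8) mod 19 = 2.
m = m₂ + h·q = 8 + 2·43 = 94.

94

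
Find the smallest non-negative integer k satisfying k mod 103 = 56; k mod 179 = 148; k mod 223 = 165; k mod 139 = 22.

264082786

From k ≡ 56 (mod 103) write k = 56 + 103t. Substituting into k ≡ 148 (mod 179) gives 103t ≡ 92 (mod 179), and since 103⁻¹ ≡ 73 (mod 179), t ≡ 93. Hence k ≡ 56 + 103·93 = 9635 (mod 18437).
From k ≡ 9635 (mod 18437) write k = 9635 + 18437t. Substituting into k ≡ 165 (mod 223) gives 18437t ≡ 119 (mod 223), and since 151⁻¹ ≡ 96 (mod 223), t ≡ 51. Hence k ≡ 9635 + 18437·51 = 949922 (mod 4111451).
From k ≡ 949922 (mod 4111451) write k = 949922 + 4111451t. Substituting into k ≡ 22 (mod 139) gives 4111451t ≡ 26 (mod 139), and since 109⁻¹ ≡ 88 (mod 139), t ≡ 64. Hence k ≡ 949922 + 4111451·64 = 264082786 (mod 571491689).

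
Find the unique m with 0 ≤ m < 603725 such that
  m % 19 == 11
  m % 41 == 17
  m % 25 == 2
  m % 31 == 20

602102

The moduli are pairwise coprime; N = 19·41·25·31 = 603725.
N/19 = 31775; 31775 ≡ 7 (mod 19); 7·11 ≡ 1, so inverse 11.
N/41 = 14725; 14725 ≡ 6 (mod 41); 6·7 ≡ 1, so inverse 7.
N/25 = 24149; 24149 ≡ 24 (mod 25); 24·24 ≡ 1, so inverse 24.
N/31 = 19475; 19475 ≡ 7 (mod 31); 7·9 ≡ 1, so inverse 9.
m ≡ 11·31775·11 + 17·14725·7 + 2·24149·24 + 20·19475·9 = 10261702.
10261702 mod 603725 = 602102.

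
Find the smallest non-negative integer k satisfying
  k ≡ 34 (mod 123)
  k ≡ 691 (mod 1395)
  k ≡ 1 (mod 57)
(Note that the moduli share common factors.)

456856

Combine the congruences pairwise.
gcd(123, 1395) = 3 and 3 | (691 − 34), so the pair is consistent; merging gives k ≡ 56491 (mod 57195), where 57195 = lcm(123, 1395).
gcd(57195, 57) = 3 and 3 | (1 − 56491), so the pair is consistent; merging gives k ≡ 456856 (mod 1086705), where 1086705 = lcm(57195, 57).
The solution is unique modulo lcm(123, 1395, 57) = 1086705.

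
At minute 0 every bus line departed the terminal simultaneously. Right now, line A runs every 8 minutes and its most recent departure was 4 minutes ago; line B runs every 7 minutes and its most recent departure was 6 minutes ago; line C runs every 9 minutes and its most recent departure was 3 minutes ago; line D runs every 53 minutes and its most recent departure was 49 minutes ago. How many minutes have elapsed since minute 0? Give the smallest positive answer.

14412

Combine the congruences pairwise.
From t ≡ 4 (mod 8) write t = 4 + 8s. Substituting into t ≡ 6 (mod 7) gives 8s ≡ 2 (mod 7), and since 1⁻¹ ≡ 1 (mod 7), s ≡ 2. Hence t ≡ 4 + 8·2 = 20 (mod 56).
From t ≡ 20 (mod 56) write t = 20 + 56s. Substituting into t ≡ 3 (mod 9) gives 56s ≡ 1 (mod 9), and since 2⁻¹ ≡ 5 (mod 9), s ≡ 5. Hence t ≡ 20 + 56·5 = 300 (mod 504).
From t ≡ 300 (mod 504) write t = 300 + 504s. Substituting into t ≡ 49 (mod 53) gives 504s ≡ 14 (mod 53), and since 27⁻¹ ≡ 2 (mod 53), s ≡ 28. Hence t ≡ 300 + 504·28 = 14412 (mod 26712).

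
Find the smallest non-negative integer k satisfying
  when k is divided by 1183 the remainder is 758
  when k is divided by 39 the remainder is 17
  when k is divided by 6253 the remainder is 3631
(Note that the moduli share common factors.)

Combine the congruences pairwise.
gcd(1183, 39) = 13 and 13 | (17 − 758), so the pair is consistent; merging gives k ≡ 758 (mod 3549), where 3549 = lcm(1183, 39).
gcd(3549, 6253) = 169 and 169 | (3631 − 758), so the pair is consistent; merging gives k ≡ 103679 (mod 131313), where 131313 = lcm(3549, 6253).
The solution is unique modulo lcm(1183, 39, 6253) = 131313.

103679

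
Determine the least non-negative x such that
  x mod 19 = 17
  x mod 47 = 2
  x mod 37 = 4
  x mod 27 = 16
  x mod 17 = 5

6059383

The moduli are pairwise coprime; N = 19·47·37·27·17 = 15165819.
N/19 = 798201; 798201 ≡ 11 (mod 19); 11·7 ≡ 1, so inverse 7.
N/47 = 322677; 322677 ≡ 22 (mod 47); 22·15 ≡ 1, so inverse 15.
N/37 = 409887; 409887 ≡ 1 (mod 37), inverse 1.
N/27 = 561697; 561697 ≡ 16 (mod 27); 16·22 ≡ 1, so inverse 22.
N/17 = 892107; 892107 ≡ 15 (mod 17); 15·8 ≡ 1, so inverse 8.
x ≡ 17·798201·7 + 2·322677·15 + 4·409887·1 + 16·561697·22 + 5·892107·8 = 339707401.
339707401 mod 15165819 = 6059383.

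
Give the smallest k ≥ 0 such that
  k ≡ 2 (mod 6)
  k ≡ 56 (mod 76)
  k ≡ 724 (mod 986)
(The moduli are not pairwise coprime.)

67772

gcd(6, 76) = 2 and 2 | (56 − 2), so the pair is consistent; merging gives k ≡ 56 (mod 228), where 228 = lcm(6, 76).
gcd(228, 986) = 2 and 2 | (724 − 56), so the pair is consistent; merging gives k ≡ 67772 (mod 112404), where 112404 = lcm(228, 986).
The solution is unique modulo lcm(6, 76, 986) = 112404.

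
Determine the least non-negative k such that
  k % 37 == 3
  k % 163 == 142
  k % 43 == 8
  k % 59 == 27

2655086

The moduli are pairwise coprime; N = 37·163·43·59 = 15300647.
N/37 = 413531; 413531 ≡ 19 (mod 37); 19·2 ≡ 1, so inverse 2.
N/163 = 93869; 93869 ≡ 144 (mod 163); 144·60 ≡ 1, so inverse 60.
N/43 = 355829; 355829 ≡ 4 (mod 43); 4·11 ≡ 1, so inverse 11.
N/59 = 259333; 259333 ≡ 28 (mod 59); 28·19 ≡ 1, so inverse 19.
k ≡ 3·413531·2 + 142·93869·60 + 8·355829·11 + 27·259333·19 = 966595847.
966595847 mod 15300647 = 2655086.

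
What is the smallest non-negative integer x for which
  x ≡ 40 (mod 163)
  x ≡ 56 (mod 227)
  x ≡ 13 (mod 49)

The moduli are pairwise coprime; N = 163·227·49 = 1813049.
N/163 = 11123; 11123 ≡ 39 (mod 163); 39·46 ≡ 1, so inverse 46.
N/227 = 7987; 7987 ≡ 42 (mod 227); 42·200 ≡ 1, so inverse 200.
N/49 = 37001; 37001 ≡ 6 (mod 49); 6·41 ≡ 1, so inverse 41.
x ≡ 40·11123·46 + 56·7987·200 + 13·37001·41 = 129642253.
129642253 mod 1813049 = 915774.

915774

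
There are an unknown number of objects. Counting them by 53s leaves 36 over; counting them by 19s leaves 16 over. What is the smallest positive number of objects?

301

From N ≡ 36 (mod 53) write N = 36 + 53t. Substituting into N ≡ 16 (mod 19) gives 53t ≡ 18 (mod 19), and since 15⁻¹ ≡ 14 (mod 19), t ≡ 5. Hence N ≡ 36 + 53·5 = 301 (mod 1007).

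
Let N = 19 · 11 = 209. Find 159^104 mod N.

Mod 19: 159 ≡ 7; by Fermat, exponent reduces to 104 mod 18 = 14; 7^14 ≡ 11 (mod 19).
Mod 11: 159 ≡ 5; by Fermat, exponent reduces to 104 mod 10 = 4; 5^4 ≡ 9 (mod 11).
Combine by CRT: x ≡ 11 (mod 19), x ≡ 9 (mod 11) ⇒ x ≡ 163 (mod 209).

163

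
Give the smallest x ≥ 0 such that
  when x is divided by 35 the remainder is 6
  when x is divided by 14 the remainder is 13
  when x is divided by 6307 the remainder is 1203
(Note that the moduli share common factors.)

gcd(35, 14) = 7 and 7 | (13 − 6), so the pair is consistent; merging gives x ≡ 41 (mod 70), where 70 = lcm(35, 14).
gcd(70, 6307) = 7 and 7 | (1203 − 41), so the pair is consistent; merging gives x ≡ 26431 (mod 63070), where 63070 = lcm(70, 6307).
The solution is unique modulo lcm(35, 14, 6307) = 63070.

26431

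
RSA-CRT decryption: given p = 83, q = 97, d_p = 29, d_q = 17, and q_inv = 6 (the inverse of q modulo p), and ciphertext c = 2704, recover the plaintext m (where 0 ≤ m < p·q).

667

m₁ = c^(d_p) mod p: c ≡ 48 (mod 83), and 48^29 mod 83 = 3.
m₂ = c^(d_q) mod q: c ≡ 85 (mod 97), and 85^17 mod 97 = 85.
h = q_inv·(m₁ − m₂) mod p = 6·(3 − 85) mod 83 = 6.
m = m₂ + h·q = 85 + 6·97 = 667.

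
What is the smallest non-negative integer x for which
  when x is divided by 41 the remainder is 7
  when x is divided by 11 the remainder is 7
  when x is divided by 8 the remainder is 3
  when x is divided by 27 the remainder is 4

The moduli are pairwise coprime; N = 41·11·8·27 = 97416.
N/41 = 2376; 2376 ≡ 39 (mod 41); 39·20 ≡ 1, so inverse 20.
N/11 = 8856; 8856 ≡ 1 (mod 11), inverse 1.
N/8 = 12177; 12177 ≡ 1 (mod 8), inverse 1.
N/27 = 3608; 3608 ≡ 17 (mod 27); 17·8 ≡ 1, so inverse 8.
x ≡ 7·2376·20 + 7·8856·1 + 3·12177·1 + 4·3608·8 = 546619.
546619 mod 97416 = 59539.

59539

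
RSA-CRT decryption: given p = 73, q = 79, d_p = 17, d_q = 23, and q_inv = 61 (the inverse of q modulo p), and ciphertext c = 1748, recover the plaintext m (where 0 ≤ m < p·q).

1697

m₁ = c^(d_p) mod p: c ≡ 69 (mod 73), and 69^17 mod 73 = 18.
m₂ = c^(d_q) mod q: c ≡ 10 (mod 79), and 10^23 mod 79 = 38.
h = q_inv·(m₁ − m₂) mod p = 61·(18 − 38) mod 73 = 21.
m = m₂ + h·q = 38 + 21·79 = 1697.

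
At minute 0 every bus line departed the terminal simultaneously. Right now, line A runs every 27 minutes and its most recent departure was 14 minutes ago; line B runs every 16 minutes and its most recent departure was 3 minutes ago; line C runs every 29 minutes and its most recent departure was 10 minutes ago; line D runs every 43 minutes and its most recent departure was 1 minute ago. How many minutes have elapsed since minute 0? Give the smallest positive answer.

The moduli are pairwise coprime; N = 27·16·29·43 = 538704.
N/27 = 19952; 19952 ≡ 26 (mod 27); 26·26 ≡ 1, so inverse 26.
N/16 = 33669; 33669 ≡ 5 (mod 16); 5·13 ≡ 1, so inverse 13.
N/29 = 18576; 18576 ≡ 16 (mod 29); 16·20 ≡ 1, so inverse 20.
N/43 = 12528; 12528 ≡ 15 (mod 43); 15·23 ≡ 1, so inverse 23.
t ≡ 14·19952·26 + 3·33669·13 + 10·18576·20 + 1·12528·23 = 12578963.
12578963 mod 538704 = 188771.

188771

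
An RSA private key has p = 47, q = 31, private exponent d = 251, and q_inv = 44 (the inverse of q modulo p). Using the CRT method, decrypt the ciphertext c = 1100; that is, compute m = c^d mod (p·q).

821

d_p = d mod (p−1) = 251 mod 46 = 21; d_q = d mod (q−1) = 11.
m₁ = c^(d_p) mod p: c ≡ 19 (mod 47), and 19^21 mod 47 = 22.
m₂ = c^(d_q) mod q: c ≡ 15 (mod 31), and 15^11 mod 31 = 15.
h = q_inv·(m₁ − m₂) mod p = 44·(22 − 15) mod 47 = 26.
m = m₂ + h·q = 15 + 26·31 = 821.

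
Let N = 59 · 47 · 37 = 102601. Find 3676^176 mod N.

Mod 59: 3676 ≡ 18; by Fermat, exponent reduces to 176 mod 58 = 2; 18^2 ≡ 29 (mod 59).
Mod 47: 3676 ≡ 10; by Fermat, exponent reduces to 176 mod 46 = 38; 10^38 ≡ 7 (mod 47).
Mod 37: 3676 ≡ 13; by Fermat, exponent reduces to 176 mod 36 = 32; 13^32 ≡ 12 (mod 37).
Combine by CRT: x ≡ 29 (mod 59), x ≡ 7 (mod 47), x ≡ 12 (mod 37) ⇒ x ≡ 53070 (mod 102601).

53070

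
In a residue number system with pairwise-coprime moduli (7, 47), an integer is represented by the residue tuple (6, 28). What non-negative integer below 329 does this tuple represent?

Combine the congruences pairwise.
From x ≡ 6 (mod 7) write x = 6 + 7t. Substituting into x ≡ 28 (mod 47) gives 7t ≡ 22 (mod 47), and since 7⁻¹ ≡ 27 (mod 47), t ≡ 30. Hence x ≡ 6 + 7·30 = 216 (mod 329).

216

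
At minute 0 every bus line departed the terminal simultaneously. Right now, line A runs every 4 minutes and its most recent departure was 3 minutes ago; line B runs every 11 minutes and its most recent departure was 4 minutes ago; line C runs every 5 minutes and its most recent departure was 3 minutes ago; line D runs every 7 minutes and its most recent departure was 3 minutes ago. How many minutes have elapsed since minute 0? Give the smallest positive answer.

From t ≡ 3 (mod 4) write t = 3 + 4s. Substituting into t ≡ 4 (mod 11) gives 4s ≡ 1 (mod 11), and since 4⁻¹ ≡ 3 (mod 11), s ≡ 3. Hence t ≡ 3 + 4·3 = 15 (mod 44).
From t ≡ 15 (mod 44) write t = 15 + 44s. Substituting into t ≡ 3 (mod 5) gives 44s ≡ 3 (mod 5), and since 4⁻¹ ≡ 4 (mod 5), s ≡ 2. Hence t ≡ 15 + 44·2 = 103 (mod 220).
From t ≡ 103 (mod 220) write t = 103 + 220s. Substituting into t ≡ 3 (mod 7) gives 220s ≡ 5 (mod 7), and since 3⁻¹ ≡ 5 (mod 7), s ≡ 4. Hence t ≡ 103 + 220·4 = 983 (mod 1540).

983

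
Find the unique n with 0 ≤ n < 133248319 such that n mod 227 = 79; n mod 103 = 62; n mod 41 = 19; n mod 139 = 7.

From n ≡ 79 (mod 227) write n = 79 + 227t. Substituting into n ≡ 62 (mod 103) gives 227t ≡ 86 (mod 103), and since 21⁻¹ ≡ 54 (mod 103), t ≡ 9. Hence n ≡ 79 + 227·9 = 2122 (mod 23381).
From n ≡ 2122 (mod 23381) write n = 2122 + 23381t. Substituting into n ≡ 19 (mod 41) gives 23381t ≡ 29 (mod 41), and since 11⁻¹ ≡ 15 (mod 41), t ≡ 25. Hence n ≡ 2122 + 23381·25 = 586647 (mod 958621).
From n ≡ 586647 (mod 958621) write n = 586647 + 958621t. Substituting into n ≡ 7 (mod 139) gives 958621t ≡ 79 (mod 139), and since 77⁻¹ ≡ 65 (mod 139), t ≡ 131. Hence n ≡ 586647 + 958621·131 = 126165998 (mod 133248319).

126165998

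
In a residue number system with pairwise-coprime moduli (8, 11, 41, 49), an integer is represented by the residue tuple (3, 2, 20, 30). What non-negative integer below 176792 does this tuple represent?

The moduli are pairwise coprime; N = 8·11·41·49 = 176792.
N/8 = 22099; 22099 ≡ 3 (mod 8); 3·3 ≡ 1, so inverse 3.
N/11 = 16072; 16072 ≡ 1 (mod 11), inverse 1.
N/41 = 4312; 4312 ≡ 7 (mod 41); 7·6 ≡ 1, so inverse 6.
N/49 = 3608; 3608 ≡ 31 (mod 49); 31·19 ≡ 1, so inverse 19.
x ≡ 3·22099·3 + 2·16072·1 + 20·4312·6 + 30·3608·19 = 2805035.
2805035 mod 176792 = 153155.

153155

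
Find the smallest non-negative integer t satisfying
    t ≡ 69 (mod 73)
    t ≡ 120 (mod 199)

10070

From t ≡ 69 (mod 73) write t = 69 + 73s. Substituting into t ≡ 120 (mod 199) gives 73s ≡ 51 (mod 199), and since 73⁻¹ ≡ 30 (mod 199), s ≡ 137. Hence t ≡ 69 + 73·137 = 10070 (mod 14527).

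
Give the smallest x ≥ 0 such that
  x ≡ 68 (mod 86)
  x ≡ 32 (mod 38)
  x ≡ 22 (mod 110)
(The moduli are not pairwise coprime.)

gcd(86, 38) = 2 and 2 | (32 − 68), so the pair is consistent; merging gives x ≡ 412 (mod 1634), where 1634 = lcm(86, 38).
gcd(1634, 110) = 2 and 2 | (22 − 412), so the pair is consistent; merging gives x ≡ 73942 (mod 89870), where 89870 = lcm(1634, 110).
The solution is unique modulo lcm(86, 38, 110) = 89870.

73942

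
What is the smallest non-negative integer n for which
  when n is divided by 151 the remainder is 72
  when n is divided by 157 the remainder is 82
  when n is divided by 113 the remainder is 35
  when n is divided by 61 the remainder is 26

50677484

The moduli are pairwise coprime; M = 151·157·113·61 = 163412351.
M/151 = 1082201; 1082201 ≡ 135 (mod 151); 135·66 ≡ 1, so inverse 66.
M/157 = 1040843; 1040843 ≡ 90 (mod 157); 90·82 ≡ 1, so inverse 82.
M/113 = 1446127; 1446127 ≡ 66 (mod 113); 66·12 ≡ 1, so inverse 12.
M/61 = 2678891; 2678891 ≡ 15 (mod 61); 15·57 ≡ 1, so inverse 57.
n ≡ 72·1082201·66 + 82·1040843·82 + 35·1446127·12 + 26·2678891·57 = 16718737286.
16718737286 mod 163412351 = 50677484.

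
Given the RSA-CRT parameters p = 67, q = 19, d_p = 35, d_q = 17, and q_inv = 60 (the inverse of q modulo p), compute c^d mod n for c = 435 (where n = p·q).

m₁ = c^(d_p) mod p: c ≡ 33 (mod 67), and 33^35 mod 67 = 17.
m₂ = c^(d_q) mod q: c ≡ 17 (mod 19), and 17^17 mod 19 = 9.
h = q_inv·(m₁ − m₂) mod p = 60·(17 − 9) mod 67 = 11.
m = m₂ + h·q = 9 + 11·19 = 218.

218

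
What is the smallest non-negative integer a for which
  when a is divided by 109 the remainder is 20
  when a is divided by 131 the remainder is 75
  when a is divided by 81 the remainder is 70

The moduli are pairwise coprime; N = 109·131·81 = 1156599.
N/109 = 10611; 10611 ≡ 38 (mod 109); 38·66 ≡ 1, so inverse 66.
N/131 = 8829; 8829 ≡ 52 (mod 131); 52·63 ≡ 1, so inverse 63.
N/81 = 14279; 14279 ≡ 23 (mod 81); 23·74 ≡ 1, so inverse 74.
a ≡ 20·10611·66 + 75·8829·63 + 70·14279·74 = 129688765.
129688765 mod 1156599 = 149677.

149677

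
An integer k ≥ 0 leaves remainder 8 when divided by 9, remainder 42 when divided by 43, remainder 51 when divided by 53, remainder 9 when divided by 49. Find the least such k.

37151

The moduli are pairwise coprime; N = 9·43·53·49 = 1005039.
N/9 = 111671; 111671 ≡ 8 (mod 9); 8·8 ≡ 1, so inverse 8.
N/43 = 23373; 23373 ≡ 24 (mod 43); 24·9 ≡ 1, so inverse 9.
N/53 = 18963; 18963 ≡ 42 (mod 53); 42·24 ≡ 1, so inverse 24.
N/49 = 20511; 20511 ≡ 29 (mod 49); 29·22 ≡ 1, so inverse 22.
k ≡ 8·111671·8 + 42·23373·9 + 51·18963·24 + 9·20511·22 = 43253828.
43253828 mod 1005039 = 37151.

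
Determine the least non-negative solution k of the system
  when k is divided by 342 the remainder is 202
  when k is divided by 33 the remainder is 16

544

gcd(342, 33) = 3 and 3 | (16 − 202), so the pair is consistent; merging gives k ≡ 544 (mod 3762), where 3762 = lcm(342, 33).
The solution is unique modulo lcm(342, 33) = 3762.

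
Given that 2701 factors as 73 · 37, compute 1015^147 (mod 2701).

2431

Mod 73: 1015 ≡ 66; by Fermat, exponent reduces to 147 mod 72 = 3; 66^3 ≡ 22 (mod 73).
Mod 37: 1015 ≡ 16; by Fermat, exponent reduces to 147 mod 36 = 3; 16^3 ≡ 26 (mod 37).
Combine by CRT: x ≡ 22 (mod 73), x ≡ 26 (mod 37) ⇒ x ≡ 2431 (mod 2701).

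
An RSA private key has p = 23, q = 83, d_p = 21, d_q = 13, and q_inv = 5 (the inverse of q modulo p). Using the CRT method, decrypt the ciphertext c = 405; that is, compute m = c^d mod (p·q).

m₁ = c^(d_p) mod p: c ≡ 14 (mod 23), and 14^21 mod 23 = 5.
m₂ = c^(d_q) mod q: c ≡ 73 (mod 83), and 73^13 mod 83 = 13.
h = q_inv·(m₁ − m₂) mod p = 5·(5 − 13) mod 23 = 6.
m = m₂ + h·q = 13 + 6·83 = 511.

511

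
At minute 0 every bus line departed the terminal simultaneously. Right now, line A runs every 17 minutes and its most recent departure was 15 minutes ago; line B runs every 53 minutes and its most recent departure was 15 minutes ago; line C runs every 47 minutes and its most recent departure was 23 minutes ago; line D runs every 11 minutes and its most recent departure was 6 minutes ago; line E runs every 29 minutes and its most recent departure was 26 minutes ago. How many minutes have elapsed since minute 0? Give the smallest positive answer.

4616739

Combine the congruences pairwise.
From t ≡ 15 (mod 17) write t = 15 + 17s. Substituting into t ≡ 15 (mod 53) gives 17s ≡ 0 (mod 53), and since 17⁻¹ ≡ 25 (mod 53), s ≡ 0. Hence t ≡ 15 + 17·0 = 15 (mod 901).
From t ≡ 15 (mod 901) write t = 15 + 901s. Substituting into t ≡ 23 (mod 47) gives 901s ≡ 8 (mod 47), and since 8⁻¹ ≡ 6 (mod 47), s ≡ 1. Hence t ≡ 15 + 901·1 = 916 (mod 42347).
From t ≡ 916 (mod 42347) write t = 916 + 42347s. Substituting into t ≡ 6 (mod 11) gives 42347s ≡ 3 (mod 11), and since 8⁻¹ ≡ 7 (mod 11), s ≡ 10. Hence t ≡ 916 + 42347·10 = 424386 (mod 465817).
From t ≡ 424386 (mod 465817) write t = 424386 + 465817s. Substituting into t ≡ 26 (mod 29) gives 465817s ≡ 26 (mod 29), and since 19⁻¹ ≡ 26 (mod 29), s ≡ 9. Hence t ≡ 424386 + 465817·9 = 4616739 (mod 13508693).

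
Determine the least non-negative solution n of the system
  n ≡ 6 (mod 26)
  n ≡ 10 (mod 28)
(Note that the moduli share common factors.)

318

gcd(26, 28) = 2 and 2 | (10 − 6), so the pair is consistent; merging gives n ≡ 318 (mod 364), where 364 = lcm(26, 28).
The solution is unique modulo lcm(26, 28) = 364.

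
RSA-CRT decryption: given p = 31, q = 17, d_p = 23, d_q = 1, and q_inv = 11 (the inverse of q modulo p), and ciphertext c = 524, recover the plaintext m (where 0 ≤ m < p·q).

82

m₁ = c^(d_p) mod p: c ≡ 28 (mod 31), and 28^23 mod 31 = 20.
m₂ = c^(d_q) mod q: c ≡ 14 (mod 17), and 14^1 mod 17 = 14.
h = q_inv·(m₁ − m₂) mod p = 11·(20 − 14) mod 31 = 4.
m = m₂ + h·q = 14 + 4·17 = 82.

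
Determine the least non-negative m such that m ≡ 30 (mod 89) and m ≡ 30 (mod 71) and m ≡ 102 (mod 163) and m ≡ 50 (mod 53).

53818953

The moduli are pairwise coprime; N = 89·71·163·53 = 54589841.
N/89 = 613369; 613369 ≡ 70 (mod 89); 70·14 ≡ 1, so inverse 14.
N/71 = 768871; 768871 ≡ 12 (mod 71); 12·6 ≡ 1, so inverse 6.
N/163 = 334907; 334907 ≡ 105 (mod 163); 105·59 ≡ 1, so inverse 59.
N/53 = 1029997; 1029997 ≡ 48 (mod 53); 48·21 ≡ 1, so inverse 21.
m ≡ 30·613369·14 + 30·768871·6 + 102·334907·59 + 50·1029997·21 = 3492978936.
3492978936 mod 54589841 = 53818953.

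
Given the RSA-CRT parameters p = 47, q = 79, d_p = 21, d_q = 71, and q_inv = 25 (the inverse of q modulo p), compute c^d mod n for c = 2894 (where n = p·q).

2446

m₁ = c^(d_p) mod p: c ≡ 27 (mod 47), and 27^21 mod 47 = 2.
m₂ = c^(d_q) mod q: c ≡ 50 (mod 79), and 50^71 mod 79 = 76.
h = q_inv·(m₁ − m₂) mod p = 25·(2 − 76) mod 47 = 30.
m = m₂ + h·q = 76 + 30·79 = 2446.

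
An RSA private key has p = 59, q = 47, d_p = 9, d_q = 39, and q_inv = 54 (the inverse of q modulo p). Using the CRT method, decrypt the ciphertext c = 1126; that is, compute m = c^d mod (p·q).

m₁ = c^(d_p) mod p: c ≡ 5 (mod 59), and 5^9 mod 59 = 48.
m₂ = c^(d_q) mod q: c ≡ 45 (mod 47), and 45^39 mod 47 = 29.
h = q_inv·(m₁ − m₂) mod p = 54·(48 − 29) mod 59 = 23.
m = m₂ + h·q = 29 + 23·47 = 1110.

1110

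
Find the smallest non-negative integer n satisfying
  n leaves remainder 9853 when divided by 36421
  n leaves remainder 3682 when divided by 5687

993220

gcd(36421, 5687) = 121 and 121 | (3682 − 9853), so the pair is consistent; merging gives n ≡ 993220 (mod 1711787), where 1711787 = lcm(36421, 5687).
The solution is unique modulo lcm(36421, 5687) = 1711787.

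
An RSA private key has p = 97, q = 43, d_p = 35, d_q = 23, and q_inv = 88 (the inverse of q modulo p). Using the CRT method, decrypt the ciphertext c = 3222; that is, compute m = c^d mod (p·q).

2030

m₁ = c^(d_p) mod p: c ≡ 21 (mod 97), and 21^35 mod 97 = 90.
m₂ = c^(d_q) mod q: c ≡ 40 (mod 43), and 40^23 mod 43 = 9.
h = q_inv·(m₁ − m₂) mod p = 88·(90 − 9) mod 97 = 47.
m = m₂ + h·q = 9 + 47·43 = 2030.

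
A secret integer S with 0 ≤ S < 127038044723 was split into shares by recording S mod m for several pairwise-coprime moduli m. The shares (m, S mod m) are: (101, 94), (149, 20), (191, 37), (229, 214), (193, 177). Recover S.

Combine the congruences pairwise.
From S ≡ 94 (mod 101) write S = 94 + 101t. Substituting into S ≡ 20 (mod 149) gives 101t ≡ 75 (mod 149), and since 101⁻¹ ≡ 90 (mod 149), t ≡ 45. Hence S ≡ 94 + 101·45 = 4639 (mod 15049).
From S ≡ 4639 (mod 15049) write S = 4639 + 15049t. Substituting into S ≡ 37 (mod 191) gives 15049t ≡ 173 (mod 191), and since 151⁻¹ ≡ 148 (mod 191), t ≡ 10. Hence S ≡ 4639 + 15049·10 = 155129 (mod 2874359).
From S ≡ 155129 (mod 2874359) write S = 155129 + 2874359t. Substituting into S ≡ 214 (mod 229) gives 2874359t ≡ 118 (mod 229), and since 180⁻¹ ≡ 14 (mod 229), t ≡ 49. Hence S ≡ 155129 + 2874359·49 = 140998720 (mod 658228211).
From S ≡ 140998720 (mod 658228211) write S = 140998720 + 658228211t. Substituting into S ≡ 177 (mod 193) gives 658228211t ≡ 116 (mod 193), and since 167⁻¹ ≡ 141 (mod 193), t ≡ 144. Hence S ≡ 140998720 + 658228211·144 = 94925861104 (mod 127038044723).

94925861104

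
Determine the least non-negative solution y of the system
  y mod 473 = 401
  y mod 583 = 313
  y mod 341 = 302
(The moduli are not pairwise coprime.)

311635

Combine the congruences pairwise.
gcd(473, 583) = 11 and 11 | (313 − 401), so the pair is consistent; merging gives y ≡ 10807 (mod 25069), where 25069 = lcm(473, 583).
gcd(25069, 341) = 11 and 11 | (302 − 10807), so the pair is consistent; merging gives y ≡ 311635 (mod 777139), where 777139 = lcm(25069, 341).
The solution is unique modulo lcm(473, 583, 341) = 777139.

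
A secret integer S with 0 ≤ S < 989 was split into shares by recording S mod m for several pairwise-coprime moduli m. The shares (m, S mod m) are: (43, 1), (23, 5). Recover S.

From S ≡ 1 (mod 43) write S = 1 + 43t. Substituting into S ≡ 5 (mod 23) gives 43t ≡ 4 (mod 23), and since 20⁻¹ ≡ 15 (mod 23), t ≡ 14. Hence S ≡ 1 + 43·14 = 603 (mod 989).

603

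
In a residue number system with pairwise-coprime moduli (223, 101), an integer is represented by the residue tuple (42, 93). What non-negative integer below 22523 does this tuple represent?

From x ≡ 42 (mod 223) write x = 42 + 223t. Substituting into x ≡ 93 (mod 101) gives 223t ≡ 51 (mod 101), and since 21⁻¹ ≡ 77 (mod 101), t ≡ 89. Hence x ≡ 42 + 223·89 = 19889 (mod 22523).

19889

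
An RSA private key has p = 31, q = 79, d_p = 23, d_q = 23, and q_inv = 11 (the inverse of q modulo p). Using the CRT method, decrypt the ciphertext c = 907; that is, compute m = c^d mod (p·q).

m₁ = c^(d_p) mod p: c ≡ 8 (mod 31), and 8^23 mod 31 = 16.
m₂ = c^(d_q) mod q: c ≡ 38 (mod 79), and 38^23 mod 79 = 67.
h = q_inv·(m₁ − m₂) mod p = 11·(16 − 67) mod 31 = 28.
m = m₂ + h·q = 67 + 28·79 = 2279.

2279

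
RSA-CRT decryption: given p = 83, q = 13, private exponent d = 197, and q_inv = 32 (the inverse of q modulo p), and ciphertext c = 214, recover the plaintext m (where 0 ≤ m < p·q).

d_p = d mod (p−1) = 197 mod 82 = 33; d_q = d mod (q−1) = 5.
m₁ = c^(d_p) mod p: c ≡ 48 (mod 83), and 48^33 mod 83 = 38.
m₂ = c^(d_q) mod q: c ≡ 6 (mod 13), and 6^5 mod 13 = 2.
h = q_inv·(m₁ − m₂) mod p = 32·(38 − 2) mod 83 = 73.
m = m₂ + h·q = 2 + 73·13 = 951.

951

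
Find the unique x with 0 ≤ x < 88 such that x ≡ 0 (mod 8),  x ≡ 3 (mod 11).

80

From x ≡ 0 (mod 8) write x = 0 + 8t. Substituting into x ≡ 3 (mod 11) gives 8t ≡ 3 (mod 11), and since 8⁻¹ ≡ 7 (mod 11), t ≡ 10. Hence x ≡ 0 + 8·10 = 80 (mod 88).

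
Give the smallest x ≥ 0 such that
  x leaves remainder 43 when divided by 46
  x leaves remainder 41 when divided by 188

gcd(46, 188) = 2 and 2 | (41 − 43), so the pair is consistent; merging gives x ≡ 2297 (mod 4324), where 4324 = lcm(46, 188).
The solution is unique modulo lcm(46, 188) = 4324.

2297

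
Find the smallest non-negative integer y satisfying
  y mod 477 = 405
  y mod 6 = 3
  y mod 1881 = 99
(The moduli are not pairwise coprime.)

45243

gcd(477, 6) = 3 and 3 | (3 − 405), so the pair is consistent; merging gives y ≡ 405 (mod 954), where 954 = lcm(477, 6).
gcd(954, 1881) = 9 and 9 | (99 − 405), so the pair is consistent; merging gives y ≡ 45243 (mod 199386), where 199386 = lcm(954, 1881).
The solution is unique modulo lcm(477, 6, 1881) = 199386.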